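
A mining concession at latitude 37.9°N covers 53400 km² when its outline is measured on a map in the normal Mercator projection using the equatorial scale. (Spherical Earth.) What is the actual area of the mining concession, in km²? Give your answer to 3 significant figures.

The Mercator projection is conformal; its linear scale factor is the same in every direction and equals sec φ = 1/cos φ.
Areal scale = k² = sec²φ = 1/cos²(37.9°) = 1/0.7891² = 1.606.
True area = apparent / (areal scale) = 53400 / 1.606 ≈ 33200 km².

33200 km²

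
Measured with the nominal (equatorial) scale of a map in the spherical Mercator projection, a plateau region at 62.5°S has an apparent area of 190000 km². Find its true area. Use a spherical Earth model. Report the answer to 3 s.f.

40500 km²

The Mercator projection is conformal; its linear scale factor is the same in every direction and equals sec φ = 1/cos φ.
Areal scale = k² = sec²φ = 1/cos²(62.5°) = 1/0.4617² = 4.690.
True area = apparent / (areal scale) = 190000 / 4.690 ≈ 40500 km².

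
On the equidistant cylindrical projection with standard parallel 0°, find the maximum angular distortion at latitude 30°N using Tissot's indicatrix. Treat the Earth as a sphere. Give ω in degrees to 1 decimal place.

For the equirectangular projection with φ₀ = 0 (plate carrée), h = 1 along meridians and k = sec φ along parallels.
At 30°: h = 1.000, k = 1.155; principal scales a = 1.155, b = 1.000.
sin(ω/2) = (a − b)/(a + b) = 0.1547/2.155 = 0.07180, so ω = 2 arcsin(0.07180) ≈ 8.2°.

8.2°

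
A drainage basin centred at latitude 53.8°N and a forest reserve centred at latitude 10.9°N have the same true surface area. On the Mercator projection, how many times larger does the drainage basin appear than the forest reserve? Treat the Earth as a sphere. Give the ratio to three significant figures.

Mercator areal scale is sec²φ.
At 53.8°: sec²(53.8°) = 1/0.5906² = 2.867.
At 10.9°: sec²(10.9°) = 1/0.9820² = 1.037.
Ratio = 2.867/1.037 = cos²(10.9°)/cos²(53.8°) ≈ 2.76.

2.76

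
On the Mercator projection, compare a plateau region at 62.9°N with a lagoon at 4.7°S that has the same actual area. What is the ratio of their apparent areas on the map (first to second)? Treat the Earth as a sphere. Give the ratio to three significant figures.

4.79

Mercator areal scale is sec²φ.
At 62.9°: sec²(62.9°) = 1/0.4555² = 4.819.
At 4.7°: sec²(4.7°) = 1/0.9966² = 1.007.
Ratio = 4.819/1.007 = cos²(4.7°)/cos²(62.9°) ≈ 4.79.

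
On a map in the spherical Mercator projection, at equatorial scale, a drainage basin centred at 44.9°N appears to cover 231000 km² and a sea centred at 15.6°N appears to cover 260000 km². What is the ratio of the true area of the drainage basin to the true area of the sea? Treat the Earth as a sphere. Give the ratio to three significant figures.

Since Mercator area scale is 1/cos²φ, the true area equals the apparent area multiplied by cos²φ.
True area of drainage basin: 231000 × cos²(44.9°) = 231000 × 0.5017 = 115900 km².
True area of sea: 260000 × cos²(15.6°) = 260000 × 0.9277 = 241200 km².
Ratio = 115900 / 241200 ≈ 0.481.

0.481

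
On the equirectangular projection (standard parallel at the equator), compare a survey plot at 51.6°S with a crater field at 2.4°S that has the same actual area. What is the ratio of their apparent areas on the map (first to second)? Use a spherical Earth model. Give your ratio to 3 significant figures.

1.61

In the plate carrée (x = Rλ, y = Rφ), meridians are true-scale (h = 1) and parallels are stretched by k = sec φ.
Areal scale at 51.6°: h·k = 1.000 × 1.610 = 1.610.
Areal scale at 2.4°: h·k = 1.000 × 1.001 = 1.001.
Ratio = 1.610/1.001 ≈ 1.61.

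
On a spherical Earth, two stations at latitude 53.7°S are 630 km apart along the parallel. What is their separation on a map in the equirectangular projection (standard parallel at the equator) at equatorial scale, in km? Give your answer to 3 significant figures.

Plate carrée maps x = Rλ, y = Rφ. The meridian scale is h = 1 and the parallel scale is k = 1/cos φ = sec φ.
Along the parallel, k = sec 53.7° = 1/0.5920 = 1.689.
Map distance = 630 × 1.689 ≈ 1060 km.

1060 km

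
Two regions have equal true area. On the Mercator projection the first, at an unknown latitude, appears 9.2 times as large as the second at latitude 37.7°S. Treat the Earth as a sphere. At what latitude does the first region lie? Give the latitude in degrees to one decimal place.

74.9°

On Mercator, (apparent₁)/(apparent₂) = sec²φ₁ / sec²φ₂ when true areas are equal.
cos²φ₂ / cos²φ₁ = 9.2  ⇒  cos φ₁ = cos 37.7° / √9.2 = 0.7912/3.033 = 0.2609.
φ₁ = arccos(0.2609) ≈ 74.9°.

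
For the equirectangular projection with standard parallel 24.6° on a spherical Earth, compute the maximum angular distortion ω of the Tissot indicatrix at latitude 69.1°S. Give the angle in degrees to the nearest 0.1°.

51.8°

The equidistant cylindrical projection with φ₀ = 24.6° has h = 1 (meridians true) and k = cos φ₀ / cos φ along parallels.
At 69.1°: h = 1.000, k = 2.549; principal scales a = 2.549, b = 1.000.
sin(ω/2) = (a − b)/(a + b) = 1.549/3.549 = 0.4364, so ω = 2 arcsin(0.4364) ≈ 51.8°.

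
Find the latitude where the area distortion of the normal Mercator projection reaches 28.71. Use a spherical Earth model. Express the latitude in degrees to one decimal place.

79.2°

Mercator areal scale is sec²φ.
sec²φ = 28.71  ⇒  cos²φ = 0.03483  ⇒  cos φ = 0.1866.
φ = arccos(0.1866) ≈ 79.2°.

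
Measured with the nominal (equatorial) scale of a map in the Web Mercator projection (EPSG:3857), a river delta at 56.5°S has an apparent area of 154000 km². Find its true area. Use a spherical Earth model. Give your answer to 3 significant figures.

Mercator is conformal, so the point scale is isotropic: h = k = sec φ = 1/cos φ.
Areal scale = k² = sec²φ = 1/cos²(56.5°) = 1/0.5519² = 3.283.
True area = apparent / (areal scale) = 154000 / 3.283 ≈ 46900 km².

46900 km²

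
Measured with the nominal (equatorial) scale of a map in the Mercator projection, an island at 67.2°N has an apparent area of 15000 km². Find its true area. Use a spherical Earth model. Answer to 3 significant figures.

Mercator is conformal, so the point scale is isotropic: h = k = sec φ = 1/cos φ.
Areal scale = k² = sec²φ = 1/cos²(67.2°) = 1/0.3875² = 6.659.
True area = apparent / (areal scale) = 15000 / 6.659 ≈ 2250 km².

2250 km²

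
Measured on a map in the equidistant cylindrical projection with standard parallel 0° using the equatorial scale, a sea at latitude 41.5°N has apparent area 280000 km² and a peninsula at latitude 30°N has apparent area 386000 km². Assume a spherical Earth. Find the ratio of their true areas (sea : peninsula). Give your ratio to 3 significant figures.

On the plate carrée, areal scale = h·k = 1 × sec φ, so true area = apparent × cos φ.
True area of sea: 280000 × cos(41.5°) = 280000 × 0.7490 = 209700 km².
True area of peninsula: 386000 × cos(30°) = 386000 × 0.8660 = 334300 km².
Ratio = 209700 / 334300 ≈ 0.627.

0.627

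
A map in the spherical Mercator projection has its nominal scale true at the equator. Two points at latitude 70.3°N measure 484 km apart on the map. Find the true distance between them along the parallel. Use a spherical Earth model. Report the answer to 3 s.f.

163 km

The Mercator projection is conformal; its linear scale factor is the same in every direction and equals sec φ = 1/cos φ.
Along the parallel at 70.3°, map distances are exaggerated by k = sec 70.3° = 2.967.
True distance = 484 / 2.967 = 484 × cos 70.3° ≈ 163 km.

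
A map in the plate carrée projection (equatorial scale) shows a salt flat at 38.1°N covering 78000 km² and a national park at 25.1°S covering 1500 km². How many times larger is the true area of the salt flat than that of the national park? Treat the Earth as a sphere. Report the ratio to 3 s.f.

45.2

Plate carrée has h = 1 and k = sec φ, giving areal scale sec φ; true area = (apparent area) · cos φ.
True area of salt flat: 78000 × cos(38.1°) = 78000 × 0.7869 = 61380 km².
True area of national park: 1500 × cos(25.1°) = 1500 × 0.9056 = 1358 km².
Ratio = 61380 / 1358 ≈ 45.2.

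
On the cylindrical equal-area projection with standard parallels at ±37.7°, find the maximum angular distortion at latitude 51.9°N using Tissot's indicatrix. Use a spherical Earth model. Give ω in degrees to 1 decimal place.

28.2°

A cylindrical equal-area projection with standard parallel φ₀ has meridian scale h = cos φ / cos φ₀ and parallel scale k = cos φ₀ / cos φ (so areas are preserved, h·k = 1).
At 51.9°: h = 0.7799, k = 1.282; principal scales a = 1.282, b = 0.7799.
sin(ω/2) = (a − b)/(a + b) = 0.5024/2.062 = 0.2437, so ω = 2 arcsin(0.2437) ≈ 28.2°.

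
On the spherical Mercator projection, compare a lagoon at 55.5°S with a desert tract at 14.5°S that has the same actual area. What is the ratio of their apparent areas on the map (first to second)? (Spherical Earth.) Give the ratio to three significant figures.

On Mercator, area is exaggerated by sec²φ = 1/cos²φ.
At 55.5°: sec²(55.5°) = 1/0.5664² = 3.117.
At 14.5°: sec²(14.5°) = 1/0.9681² = 1.067.
Ratio = 3.117/1.067 = cos²(14.5°)/cos²(55.5°) ≈ 2.92.

2.92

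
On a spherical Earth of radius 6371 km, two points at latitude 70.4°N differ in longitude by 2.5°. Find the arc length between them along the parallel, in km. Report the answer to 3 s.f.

Arc length along a parallel = R cos φ · Δλ (with Δλ in radians).
= 6371 × cos 70.4° × (2.5° × π/180) = 6371 × 0.3355 × 0.04363 ≈ 93.3 km.

93.3 km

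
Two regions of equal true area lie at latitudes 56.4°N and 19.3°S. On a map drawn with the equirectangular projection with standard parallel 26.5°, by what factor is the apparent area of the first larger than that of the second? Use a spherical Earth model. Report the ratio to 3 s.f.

1.71

The equidistant cylindrical projection with φ₀ = 26.5° has h = 1 (meridians true) and k = cos φ₀ / cos φ along parallels.
Areal scale at 56.4°: h·k = 1.000 × 1.617 = 1.617.
Areal scale at 19.3°: h·k = 1.000 × 0.9482 = 0.9482.
Ratio = 1.617/0.9482 ≈ 1.71.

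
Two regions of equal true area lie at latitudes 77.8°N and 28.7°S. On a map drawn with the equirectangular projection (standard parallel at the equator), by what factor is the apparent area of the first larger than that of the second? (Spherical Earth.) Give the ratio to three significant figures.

For the equirectangular projection with φ₀ = 0 (plate carrée), h = 1 along meridians and k = sec φ along parallels.
Areal scale at 77.8°: h·k = 1.000 × 4.732 = 4.732.
Areal scale at 28.7°: h·k = 1.000 × 1.140 = 1.140.
Ratio = 4.732/1.140 ≈ 4.15.

4.15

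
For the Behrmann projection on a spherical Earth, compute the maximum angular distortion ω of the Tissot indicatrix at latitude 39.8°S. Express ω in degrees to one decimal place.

13.7°

Behrmann is a cylindrical equal-area projection with standard parallels at ±30°. A cylindrical equal-area projection with standard parallel φ₀ has meridian scale h = cos φ / cos φ₀ and parallel scale k = cos φ₀ / cos φ (so areas are preserved, h·k = 1).
At 39.8°: h = 0.8871, k = 1.127; principal scales a = 1.127, b = 0.8871.
sin(ω/2) = (a − b)/(a + b) = 0.2401/2.014 = 0.1192, so ω = 2 arcsin(0.1192) ≈ 13.7°.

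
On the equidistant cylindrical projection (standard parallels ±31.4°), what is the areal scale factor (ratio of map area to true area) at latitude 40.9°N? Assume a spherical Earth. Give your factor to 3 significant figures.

1.13

The equidistant cylindrical projection with φ₀ = 31.4° has h = 1 (meridians true) and k = cos φ₀ / cos φ along parallels.
Areal scale = h·k = 1 × cos φ₀ / cos φ; at 40.9°, h = 1.000, k = 1.129, so h·k = 1.129.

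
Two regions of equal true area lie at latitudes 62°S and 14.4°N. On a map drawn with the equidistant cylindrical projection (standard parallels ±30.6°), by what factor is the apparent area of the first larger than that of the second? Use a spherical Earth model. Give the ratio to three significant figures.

With standard parallel φ₀ = 30.6°, the equirectangular projection gives x = Rλ cos φ₀, y = Rφ, so h = 1 and k = cos 30.6° / cos φ.
Areal scale at 62°: h·k = 1.000 × 1.833 = 1.833.
Areal scale at 14.4°: h·k = 1.000 × 0.8887 = 0.8887.
Ratio = 1.833/0.8887 ≈ 2.06.

2.06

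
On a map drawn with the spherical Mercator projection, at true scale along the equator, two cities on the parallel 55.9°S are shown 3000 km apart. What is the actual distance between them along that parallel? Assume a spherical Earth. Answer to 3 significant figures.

The Mercator projection is conformal; its linear scale factor is the same in every direction and equals sec φ = 1/cos φ.
Along the parallel at 55.9°, map distances are exaggerated by k = sec 55.9° = 1.784.
True distance = 3000 / 1.784 = 3000 × cos 55.9° ≈ 1680 km.

1680 km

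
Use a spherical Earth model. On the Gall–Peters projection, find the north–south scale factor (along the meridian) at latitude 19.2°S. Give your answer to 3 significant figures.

1.34

The Gall–Peters projection is cylindrical equal-area with φ₀ = 45°. Cylindrical equal-area (φ₀ = 45°): h = cos φ / cos 45° along meridians, k = cos 45° / cos φ along parallels; h·k = 1.
h = cos 19.2° / cos 45° = 0.9444/0.7071 = 1.336.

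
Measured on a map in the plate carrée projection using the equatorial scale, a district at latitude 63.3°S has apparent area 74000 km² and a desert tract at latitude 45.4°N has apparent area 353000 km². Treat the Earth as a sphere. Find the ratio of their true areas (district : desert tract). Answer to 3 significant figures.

Plate carrée has h = 1 and k = sec φ, giving areal scale sec φ; true area = (apparent area) · cos φ.
True area of district: 74000 × cos(63.3°) = 74000 × 0.4493 = 33250 km².
True area of desert tract: 353000 × cos(45.4°) = 353000 × 0.7022 = 247900 km².
Ratio = 33250 / 247900 ≈ 0.134.

0.134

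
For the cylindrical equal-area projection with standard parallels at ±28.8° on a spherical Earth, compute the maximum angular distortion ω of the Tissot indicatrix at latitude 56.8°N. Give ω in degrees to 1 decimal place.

For cylindrical equal-area with standard parallel φ₀, h = cos φ / cos φ₀ and k = cos φ₀ / cos φ, so h·k = 1.
At 56.8°: h = 0.6249, k = 1.600; principal scales a = 1.600, b = 0.6249.
sin(ω/2) = (a − b)/(a + b) = 0.9755/2.225 = 0.4384, so ω = 2 arcsin(0.4384) ≈ 52.0°.

52.0°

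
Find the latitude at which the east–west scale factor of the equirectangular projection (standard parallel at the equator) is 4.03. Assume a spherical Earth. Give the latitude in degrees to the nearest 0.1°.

75.6°

Plate carrée: h = 1, k = sec φ along parallels.
sec φ = 4.03  ⇒  cos φ = 0.2481  ⇒  φ ≈ 75.6°.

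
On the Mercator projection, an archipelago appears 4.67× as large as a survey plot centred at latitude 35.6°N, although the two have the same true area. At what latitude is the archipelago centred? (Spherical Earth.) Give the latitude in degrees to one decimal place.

For equal true areas on Mercator, apparent areas scale as sec²φ, so the ratio is cos²φ₂ / cos²φ₁.
cos²φ₂ / cos²φ₁ = 4.67  ⇒  cos φ₁ = cos 35.6° / √4.67 = 0.8131/2.161 = 0.3763.
φ₁ = arccos(0.3763) ≈ 67.9°.

67.9°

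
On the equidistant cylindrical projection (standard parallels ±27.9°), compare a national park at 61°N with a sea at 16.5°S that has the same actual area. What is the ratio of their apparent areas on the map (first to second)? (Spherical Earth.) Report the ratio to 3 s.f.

1.98

In the equirectangular projection with standard parallel φ₀ = 27.9° (x = Rλ cos φ₀, y = Rφ), meridians are true-scale (h = 1) and the parallel scale is k = cos φ₀ / cos φ.
Areal scale at 61°: h·k = 1.000 × 1.823 = 1.823.
Areal scale at 16.5°: h·k = 1.000 × 0.9217 = 0.9217.
Ratio = 1.823/0.9217 ≈ 1.98.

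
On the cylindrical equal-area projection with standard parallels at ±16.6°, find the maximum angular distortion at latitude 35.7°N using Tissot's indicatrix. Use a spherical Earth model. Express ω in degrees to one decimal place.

For cylindrical equal-area with standard parallel φ₀, h = cos φ / cos φ₀ and k = cos φ₀ / cos φ, so h·k = 1.
At 35.7°: h = 0.8474, k = 1.180; principal scales a = 1.180, b = 0.8474.
sin(ω/2) = (a − b)/(a + b) = 0.3327/2.027 = 0.1641, so ω = 2 arcsin(0.1641) ≈ 18.9°.

18.9°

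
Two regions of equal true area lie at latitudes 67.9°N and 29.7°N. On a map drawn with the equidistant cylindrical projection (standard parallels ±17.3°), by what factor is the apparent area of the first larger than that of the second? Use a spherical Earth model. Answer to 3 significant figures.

In the equirectangular projection with standard parallel φ₀ = 17.3° (x = Rλ cos φ₀, y = Rφ), meridians are true-scale (h = 1) and the parallel scale is k = cos φ₀ / cos φ.
Areal scale at 67.9°: h·k = 1.000 × 2.538 = 2.538.
Areal scale at 29.7°: h·k = 1.000 × 1.099 = 1.099.
Ratio = 2.538/1.099 ≈ 2.31.

2.31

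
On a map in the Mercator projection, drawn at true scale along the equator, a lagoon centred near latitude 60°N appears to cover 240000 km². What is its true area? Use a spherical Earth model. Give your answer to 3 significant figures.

60000 km²

The Mercator projection is conformal; its linear scale factor is the same in every direction and equals sec φ = 1/cos φ.
Areal scale = k² = sec²φ = 1/cos²(60°) = 1/0.5000² = 4.000.
True area = apparent / (areal scale) = 240000 / 4.000 ≈ 60000 km².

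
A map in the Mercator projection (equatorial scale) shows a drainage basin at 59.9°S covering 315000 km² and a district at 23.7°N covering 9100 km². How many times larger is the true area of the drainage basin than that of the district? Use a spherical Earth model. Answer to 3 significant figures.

On Mercator the areal scale is sec²φ, so true area = apparent × cos²φ.
True area of drainage basin: 315000 × cos²(59.9°) = 315000 × 0.2515 = 79230 km².
True area of district: 9100 × cos²(23.7°) = 9100 × 0.8384 = 7630 km².
Ratio = 79230 / 7630 ≈ 10.4.

10.4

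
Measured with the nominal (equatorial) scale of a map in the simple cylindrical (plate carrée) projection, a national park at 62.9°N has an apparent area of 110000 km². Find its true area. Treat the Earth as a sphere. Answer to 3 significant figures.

Plate carrée maps x = Rλ, y = Rφ. The meridian scale is h = 1 and the parallel scale is k = 1/cos φ = sec φ.
Areal scale = h·k = 1 × sec φ; at 62.9°, h = 1.000, k = 2.195, so h·k = 2.195.
True area = apparent / (areal scale) = 110000 / 2.195 ≈ 50100 km².

50100 km²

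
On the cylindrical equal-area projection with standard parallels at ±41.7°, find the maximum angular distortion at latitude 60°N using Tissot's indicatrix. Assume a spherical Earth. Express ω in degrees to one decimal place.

A cylindrical equal-area projection with standard parallel φ₀ has meridian scale h = cos φ / cos φ₀ and parallel scale k = cos φ₀ / cos φ (so areas are preserved, h·k = 1).
At 60°: h = 0.6697, k = 1.493; principal scales a = 1.493, b = 0.6697.
sin(ω/2) = (a − b)/(a + b) = 0.8236/2.163 = 0.3808, so ω = 2 arcsin(0.3808) ≈ 44.8°.

44.8°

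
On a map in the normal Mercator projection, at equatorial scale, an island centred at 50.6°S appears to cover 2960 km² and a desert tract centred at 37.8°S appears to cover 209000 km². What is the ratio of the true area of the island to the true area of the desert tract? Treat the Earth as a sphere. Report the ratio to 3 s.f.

0.00914

On Mercator the areal scale is sec²φ, so true area = apparent × cos²φ.
True area of island: 2960 × cos²(50.6°) = 2960 × 0.4029 = 1193 km².
True area of desert tract: 209000 × cos²(37.8°) = 209000 × 0.6243 = 130500 km².
Ratio = 1193 / 130500 ≈ 0.00914.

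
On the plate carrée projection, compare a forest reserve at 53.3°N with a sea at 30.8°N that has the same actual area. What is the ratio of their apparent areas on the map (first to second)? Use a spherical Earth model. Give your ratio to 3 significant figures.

1.44

In the plate carrée (x = Rλ, y = Rφ), meridians are true-scale (h = 1) and parallels are stretched by k = sec φ.
Areal scale at 53.3°: h·k = 1.000 × 1.673 = 1.673.
Areal scale at 30.8°: h·k = 1.000 × 1.164 = 1.164.
Ratio = 1.673/1.164 ≈ 1.44.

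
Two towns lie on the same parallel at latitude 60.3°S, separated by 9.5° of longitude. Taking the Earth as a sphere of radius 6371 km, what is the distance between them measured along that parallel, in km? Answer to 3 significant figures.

Arc length along a parallel = R cos φ · Δλ (with Δλ in radians).
= 6371 × cos 60.3° × (9.5° × π/180) = 6371 × 0.4955 × 0.1658 ≈ 523 km.

523 km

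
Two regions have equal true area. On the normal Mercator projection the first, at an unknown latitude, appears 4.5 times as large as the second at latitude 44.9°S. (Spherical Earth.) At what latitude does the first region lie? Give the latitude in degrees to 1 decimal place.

On Mercator, (apparent₁)/(apparent₂) = sec²φ₁ / sec²φ₂ when true areas are equal.
cos²φ₂ / cos²φ₁ = 4.5  ⇒  cos φ₁ = cos 44.9° / √4.5 = 0.7083/2.121 = 0.3339.
φ₁ = arccos(0.3339) ≈ 70.5°.

70.5°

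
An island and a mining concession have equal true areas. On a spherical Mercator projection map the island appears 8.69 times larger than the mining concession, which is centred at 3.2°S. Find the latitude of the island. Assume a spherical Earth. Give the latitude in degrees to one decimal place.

Mercator areal scale is sec²φ, so apparent-area ratio = sec²φ₁ / sec²φ₂ = cos²φ₂ / cos²φ₁.
cos²φ₂ / cos²φ₁ = 8.69  ⇒  cos φ₁ = cos 3.2° / √8.69 = 0.9984/2.948 = 0.3387.
φ₁ = arccos(0.3387) ≈ 70.2°.

70.2°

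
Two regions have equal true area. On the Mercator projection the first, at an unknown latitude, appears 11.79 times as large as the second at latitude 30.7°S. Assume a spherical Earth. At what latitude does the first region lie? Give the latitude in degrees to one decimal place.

For equal true areas on Mercator, apparent areas scale as sec²φ, so the ratio is cos²φ₂ / cos²φ₁.
cos²φ₂ / cos²φ₁ = 11.79  ⇒  cos φ₁ = cos 30.7° / √11.79 = 0.8599/3.434 = 0.2504.
φ₁ = arccos(0.2504) ≈ 75.5°.

75.5°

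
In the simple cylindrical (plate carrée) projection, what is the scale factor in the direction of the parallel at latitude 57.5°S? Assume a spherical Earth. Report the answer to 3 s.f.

Plate carrée maps x = Rλ, y = Rφ. The meridian scale is h = 1 and the parallel scale is k = 1/cos φ = sec φ.
k = 1/cos 57.5° = 1/0.5373 = 1.861.

1.86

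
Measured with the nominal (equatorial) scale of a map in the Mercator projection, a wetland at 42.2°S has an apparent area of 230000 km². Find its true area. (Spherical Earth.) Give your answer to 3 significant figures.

126000 km²

Mercator is conformal, so the point scale is isotropic: h = k = sec φ = 1/cos φ.
Areal scale = k² = sec²φ = 1/cos²(42.2°) = 1/0.7408² = 1.822.
True area = apparent / (areal scale) = 230000 / 1.822 ≈ 126000 km².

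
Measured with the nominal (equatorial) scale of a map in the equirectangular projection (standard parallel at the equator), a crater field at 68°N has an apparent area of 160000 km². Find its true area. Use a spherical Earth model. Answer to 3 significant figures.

59900 km²

For the equirectangular projection with φ₀ = 0 (plate carrée), h = 1 along meridians and k = sec φ along parallels.
Areal scale = h·k = 1 × sec φ; at 68°, h = 1.000, k = 2.669, so h·k = 2.669.
True area = apparent / (areal scale) = 160000 / 2.669 ≈ 59900 km².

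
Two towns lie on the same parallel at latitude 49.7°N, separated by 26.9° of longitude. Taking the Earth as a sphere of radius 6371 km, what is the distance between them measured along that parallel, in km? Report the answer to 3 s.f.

1930 km

Arc length along a parallel = R cos φ · Δλ (with Δλ in radians).
= 6371 × cos 49.7° × (26.9° × π/180) = 6371 × 0.6468 × 0.4695 ≈ 1930 km.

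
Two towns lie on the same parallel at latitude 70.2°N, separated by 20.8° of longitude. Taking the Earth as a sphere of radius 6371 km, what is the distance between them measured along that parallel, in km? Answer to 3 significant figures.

Arc length along a parallel = R cos φ · Δλ (with Δλ in radians).
= 6371 × cos 70.2° × (20.8° × π/180) = 6371 × 0.3387 × 0.3630 ≈ 783 km.

783 km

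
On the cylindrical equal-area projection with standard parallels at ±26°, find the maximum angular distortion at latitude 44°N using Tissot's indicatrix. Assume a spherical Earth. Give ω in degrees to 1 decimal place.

For cylindrical equal-area with standard parallel φ₀, h = cos φ / cos φ₀ and k = cos φ₀ / cos φ, so h·k = 1.
At 44°: h = 0.8003, k = 1.249; principal scales a = 1.249, b = 0.8003.
sin(ω/2) = (a − b)/(a + b) = 0.4491/2.050 = 0.2191, so ω = 2 arcsin(0.2191) ≈ 25.3°.

25.3°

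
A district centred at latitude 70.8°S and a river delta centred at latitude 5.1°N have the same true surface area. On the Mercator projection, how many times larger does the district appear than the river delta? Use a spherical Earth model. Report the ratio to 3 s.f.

On Mercator, area is exaggerated by sec²φ = 1/cos²φ.
At 70.8°: sec²(70.8°) = 1/0.3289² = 9.246.
At 5.1°: sec²(5.1°) = 1/0.9960² = 1.008.
Ratio = 9.246/1.008 = cos²(5.1°)/cos²(70.8°) ≈ 9.17.

9.17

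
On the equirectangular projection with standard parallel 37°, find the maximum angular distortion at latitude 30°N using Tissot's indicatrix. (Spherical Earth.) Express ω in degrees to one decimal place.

4.6°

The equidistant cylindrical projection with φ₀ = 37° has h = 1 (meridians true) and k = cos φ₀ / cos φ along parallels.
At 30°: h = 1.000, k = 0.9222; principal scales a = 1.000, b = 0.9222.
sin(ω/2) = (a − b)/(a + b) = 0.07782/1.922 = 0.04048, so ω = 2 arcsin(0.04048) ≈ 4.6°.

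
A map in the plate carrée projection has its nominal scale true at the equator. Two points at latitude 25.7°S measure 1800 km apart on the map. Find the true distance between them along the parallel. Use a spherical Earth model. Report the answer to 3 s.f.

For the equirectangular projection with φ₀ = 0 (plate carrée), h = 1 along meridians and k = sec φ along parallels.
Along the parallel at 25.7°, map distances are exaggerated by k = sec 25.7° = 1.110.
True distance = 1800 / 1.110 = 1800 × cos 25.7° ≈ 1620 km.

1620 km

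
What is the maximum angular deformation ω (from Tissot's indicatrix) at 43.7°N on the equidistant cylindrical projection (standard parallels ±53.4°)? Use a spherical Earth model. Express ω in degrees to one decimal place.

11.0°

The equidistant cylindrical projection with φ₀ = 53.4° has h = 1 (meridians true) and k = cos φ₀ / cos φ along parallels.
At 43.7°: h = 1.000, k = 0.8247; principal scales a = 1.000, b = 0.8247.
sin(ω/2) = (a − b)/(a + b) = 0.1753/1.825 = 0.09608, so ω = 2 arcsin(0.09608) ≈ 11.0°.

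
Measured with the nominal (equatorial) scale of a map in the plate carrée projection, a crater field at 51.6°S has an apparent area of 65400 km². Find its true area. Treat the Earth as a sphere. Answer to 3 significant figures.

40600 km²

Plate carrée maps x = Rλ, y = Rφ. The meridian scale is h = 1 and the parallel scale is k = 1/cos φ = sec φ.
Areal scale = h·k = 1 × sec φ; at 51.6°, h = 1.000, k = 1.610, so h·k = 1.610.
True area = apparent / (areal scale) = 65400 / 1.610 ≈ 40600 km².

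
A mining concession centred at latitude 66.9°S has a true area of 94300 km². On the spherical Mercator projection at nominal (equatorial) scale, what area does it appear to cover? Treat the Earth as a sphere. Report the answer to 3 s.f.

613000 km²

Mercator is conformal, so the point scale is isotropic: h = k = sec φ = 1/cos φ.
Areal scale = k² = sec²φ = 1/cos²(66.9°) = 1/0.3923² = 6.497.
Apparent area = 94300 × 6.497 ≈ 613000 km².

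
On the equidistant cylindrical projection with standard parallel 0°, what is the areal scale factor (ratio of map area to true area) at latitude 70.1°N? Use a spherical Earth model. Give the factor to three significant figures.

In the plate carrée (x = Rλ, y = Rφ), meridians are true-scale (h = 1) and parallels are stretched by k = sec φ.
Areal scale = h·k = 1 × sec φ; at 70.1°, h = 1.000, k = 2.938, so h·k = 2.938.

2.94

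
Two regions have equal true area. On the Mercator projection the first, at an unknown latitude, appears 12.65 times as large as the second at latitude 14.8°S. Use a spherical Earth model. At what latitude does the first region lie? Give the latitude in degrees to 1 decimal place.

Mercator areal scale is sec²φ, so apparent-area ratio = sec²φ₁ / sec²φ₂ = cos²φ₂ / cos²φ₁.
cos²φ₂ / cos²φ₁ = 12.65  ⇒  cos φ₁ = cos 14.8° / √12.65 = 0.9668/3.557 = 0.2718.
φ₁ = arccos(0.2718) ≈ 74.2°.

74.2°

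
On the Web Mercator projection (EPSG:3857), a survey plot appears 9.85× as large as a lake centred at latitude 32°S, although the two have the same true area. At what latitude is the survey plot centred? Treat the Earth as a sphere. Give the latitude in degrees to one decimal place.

74.3°

On Mercator, (apparent₁)/(apparent₂) = sec²φ₁ / sec²φ₂ when true areas are equal.
cos²φ₂ / cos²φ₁ = 9.85  ⇒  cos φ₁ = cos 32° / √9.85 = 0.8480/3.138 = 0.2702.
φ₁ = arccos(0.2702) ≈ 74.3°.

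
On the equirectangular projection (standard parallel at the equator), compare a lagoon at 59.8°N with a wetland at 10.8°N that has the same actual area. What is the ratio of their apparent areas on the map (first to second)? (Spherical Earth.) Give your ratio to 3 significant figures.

Plate carrée maps x = Rλ, y = Rφ. The meridian scale is h = 1 and the parallel scale is k = 1/cos φ = sec φ.
Areal scale at 59.8°: h·k = 1.000 × 1.988 = 1.988.
Areal scale at 10.8°: h·k = 1.000 × 1.018 = 1.018.
Ratio = 1.988/1.018 ≈ 1.95.

1.95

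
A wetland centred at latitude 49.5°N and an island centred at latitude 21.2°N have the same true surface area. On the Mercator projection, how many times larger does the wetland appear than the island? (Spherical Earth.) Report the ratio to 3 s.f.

On Mercator, area is exaggerated by sec²φ = 1/cos²φ.
At 49.5°: sec²(49.5°) = 1/0.6494² = 2.371.
At 21.2°: sec²(21.2°) = 1/0.9323² = 1.150.
Ratio = 2.371/1.150 = cos²(21.2°)/cos²(49.5°) ≈ 2.06.

2.06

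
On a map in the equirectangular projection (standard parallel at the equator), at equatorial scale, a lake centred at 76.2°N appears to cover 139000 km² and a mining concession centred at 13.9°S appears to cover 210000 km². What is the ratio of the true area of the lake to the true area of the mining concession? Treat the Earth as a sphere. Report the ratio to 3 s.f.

On the plate carrée, areal scale = h·k = 1 × sec φ, so true area = apparent × cos φ.
True area of lake: 139000 × cos(76.2°) = 139000 × 0.2385 = 33160 km².
True area of mining concession: 210000 × cos(13.9°) = 210000 × 0.9707 = 203900 km².
Ratio = 33160 / 203900 ≈ 0.163.

0.163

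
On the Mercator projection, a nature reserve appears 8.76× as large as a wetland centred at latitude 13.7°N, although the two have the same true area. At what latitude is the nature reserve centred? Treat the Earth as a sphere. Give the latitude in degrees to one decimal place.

On Mercator, (apparent₁)/(apparent₂) = sec²φ₁ / sec²φ₂ when true areas are equal.
cos²φ₂ / cos²φ₁ = 8.76  ⇒  cos φ₁ = cos 13.7° / √8.76 = 0.9715/2.960 = 0.3283.
φ₁ = arccos(0.3283) ≈ 70.8°.

70.8°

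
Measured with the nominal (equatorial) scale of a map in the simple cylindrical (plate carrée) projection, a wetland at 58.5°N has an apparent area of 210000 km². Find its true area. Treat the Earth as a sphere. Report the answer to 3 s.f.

For the equirectangular projection with φ₀ = 0 (plate carrée), h = 1 along meridians and k = sec φ along parallels.
Areal scale = h·k = 1 × sec φ; at 58.5°, h = 1.000, k = 1.914, so h·k = 1.914.
True area = apparent / (areal scale) = 210000 / 1.914 ≈ 110000 km².

110000 km²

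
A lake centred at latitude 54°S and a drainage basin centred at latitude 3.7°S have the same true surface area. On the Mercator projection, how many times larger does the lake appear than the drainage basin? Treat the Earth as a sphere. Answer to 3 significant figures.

2.88

On Mercator, area is exaggerated by sec²φ = 1/cos²φ.
At 54°: sec²(54°) = 1/0.5878² = 2.894.
At 3.7°: sec²(3.7°) = 1/0.9979² = 1.004.
Ratio = 2.894/1.004 = cos²(3.7°)/cos²(54°) ≈ 2.88.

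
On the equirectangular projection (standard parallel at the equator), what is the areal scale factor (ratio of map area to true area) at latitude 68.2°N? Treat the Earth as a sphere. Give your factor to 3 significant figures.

Plate carrée maps x = Rλ, y = Rφ. The meridian scale is h = 1 and the parallel scale is k = 1/cos φ = sec φ.
Areal scale = h·k = 1 × sec φ; at 68.2°, h = 1.000, k = 2.693, so h·k = 2.693.

2.69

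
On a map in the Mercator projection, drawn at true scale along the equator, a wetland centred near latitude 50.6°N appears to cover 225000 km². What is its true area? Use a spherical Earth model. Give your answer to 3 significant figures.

For Mercator, h = k = sec φ (a conformal cylindrical projection has a single point scale, 1/cos φ).
Areal scale = k² = sec²φ = 1/cos²(50.6°) = 1/0.6347² = 2.482.
True area = apparent / (areal scale) = 225000 / 2.482 ≈ 90600 km².

90600 km²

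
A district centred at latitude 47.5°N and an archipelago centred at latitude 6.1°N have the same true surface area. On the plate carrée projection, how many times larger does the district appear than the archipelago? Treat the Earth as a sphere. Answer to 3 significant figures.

1.47

For the equirectangular projection with φ₀ = 0 (plate carrée), h = 1 along meridians and k = sec φ along parallels.
Areal scale at 47.5°: h·k = 1.000 × 1.480 = 1.480.
Areal scale at 6.1°: h·k = 1.000 × 1.006 = 1.006.
Ratio = 1.480/1.006 ≈ 1.47.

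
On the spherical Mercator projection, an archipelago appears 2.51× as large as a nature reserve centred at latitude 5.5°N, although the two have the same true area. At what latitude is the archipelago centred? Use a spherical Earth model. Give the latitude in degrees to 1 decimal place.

51.1°

On Mercator, (apparent₁)/(apparent₂) = sec²φ₁ / sec²φ₂ when true areas are equal.
cos²φ₂ / cos²φ₁ = 2.51  ⇒  cos φ₁ = cos 5.5° / √2.51 = 0.9954/1.584 = 0.6283.
φ₁ = arccos(0.6283) ≈ 51.1°.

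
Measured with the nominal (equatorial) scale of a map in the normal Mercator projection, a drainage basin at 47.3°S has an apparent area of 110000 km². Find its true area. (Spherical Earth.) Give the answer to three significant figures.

For Mercator, h = k = sec φ (a conformal cylindrical projection has a single point scale, 1/cos φ).
Areal scale = k² = sec²φ = 1/cos²(47.3°) = 1/0.6782² = 2.174.
True area = apparent / (areal scale) = 110000 / 2.174 ≈ 50600 km².

50600 km²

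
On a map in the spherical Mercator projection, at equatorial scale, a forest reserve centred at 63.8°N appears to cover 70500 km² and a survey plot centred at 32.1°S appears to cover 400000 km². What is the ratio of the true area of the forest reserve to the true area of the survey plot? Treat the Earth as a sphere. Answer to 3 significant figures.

Since Mercator area scale is 1/cos²φ, the true area equals the apparent area multiplied by cos²φ.
True area of forest reserve: 70500 × cos²(63.8°) = 70500 × 0.1949 = 13740 km².
True area of survey plot: 400000 × cos²(32.1°) = 400000 × 0.7176 = 287000 km².
Ratio = 13740 / 287000 ≈ 0.0479.

0.0479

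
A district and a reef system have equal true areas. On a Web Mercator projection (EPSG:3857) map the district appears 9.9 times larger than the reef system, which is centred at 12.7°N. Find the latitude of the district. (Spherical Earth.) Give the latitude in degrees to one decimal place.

71.9°

On Mercator, (apparent₁)/(apparent₂) = sec²φ₁ / sec²φ₂ when true areas are equal.
cos²φ₂ / cos²φ₁ = 9.9  ⇒  cos φ₁ = cos 12.7° / √9.9 = 0.9755/3.146 = 0.3100.
φ₁ = arccos(0.3100) ≈ 71.9°.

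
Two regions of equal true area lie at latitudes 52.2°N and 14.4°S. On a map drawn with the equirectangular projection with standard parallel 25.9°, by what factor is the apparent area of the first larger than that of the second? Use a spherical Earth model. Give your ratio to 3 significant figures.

The equidistant cylindrical projection with φ₀ = 25.9° has h = 1 (meridians true) and k = cos φ₀ / cos φ along parallels.
Areal scale at 52.2°: h·k = 1.000 × 1.468 = 1.468.
Areal scale at 14.4°: h·k = 1.000 × 0.9287 = 0.9287.
Ratio = 1.468/0.9287 ≈ 1.58.

1.58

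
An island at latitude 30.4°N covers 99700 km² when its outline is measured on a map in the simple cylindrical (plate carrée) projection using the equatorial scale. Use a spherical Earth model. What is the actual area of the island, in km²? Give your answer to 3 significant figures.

For the equirectangular projection with φ₀ = 0 (plate carrée), h = 1 along meridians and k = sec φ along parallels.
Areal scale = h·k = 1 × sec φ; at 30.4°, h = 1.000, k = 1.159, so h·k = 1.159.
True area = apparent / (areal scale) = 99700 / 1.159 ≈ 86000 km².

86000 km²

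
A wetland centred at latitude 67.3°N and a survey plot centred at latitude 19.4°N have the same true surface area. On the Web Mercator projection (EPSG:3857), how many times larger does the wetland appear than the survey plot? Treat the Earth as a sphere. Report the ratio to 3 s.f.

5.97

On Mercator, area is exaggerated by sec²φ = 1/cos²φ.
At 67.3°: sec²(67.3°) = 1/0.3859² = 6.715.
At 19.4°: sec²(19.4°) = 1/0.9432² = 1.124.
Ratio = 6.715/1.124 = cos²(19.4°)/cos²(67.3°) ≈ 5.97.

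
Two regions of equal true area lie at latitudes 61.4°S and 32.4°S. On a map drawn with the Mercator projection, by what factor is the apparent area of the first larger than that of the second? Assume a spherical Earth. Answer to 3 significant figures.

3.11

On Mercator, area is exaggerated by sec²φ = 1/cos²φ.
At 61.4°: sec²(61.4°) = 1/0.4787² = 4.364.
At 32.4°: sec²(32.4°) = 1/0.8443² = 1.403.
Ratio = 4.364/1.403 = cos²(32.4°)/cos²(61.4°) ≈ 3.11.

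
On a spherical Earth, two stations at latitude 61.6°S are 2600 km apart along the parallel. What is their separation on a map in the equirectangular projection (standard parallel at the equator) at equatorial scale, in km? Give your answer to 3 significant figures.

In the plate carrée (x = Rλ, y = Rφ), meridians are true-scale (h = 1) and parallels are stretched by k = sec φ.
Along the parallel, k = sec 61.6° = 1/0.4756 = 2.103.
Map distance = 2600 × 2.103 ≈ 5470 km.

5470 km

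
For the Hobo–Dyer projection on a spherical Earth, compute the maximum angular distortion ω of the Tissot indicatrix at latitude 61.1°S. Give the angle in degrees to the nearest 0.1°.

The Hobo–Dyer projection is cylindrical equal-area with φ₀ = 37.5°. For cylindrical equal-area with standard parallel φ₀, h = cos φ / cos φ₀ and k = cos φ₀ / cos φ, so h·k = 1.
At 61.1°: h = 0.6092, k = 1.642; principal scales a = 1.642, b = 0.6092.
sin(ω/2) = (a − b)/(a + b) = 1.032/2.251 = 0.4587, so ω = 2 arcsin(0.4587) ≈ 54.6°.

54.6°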